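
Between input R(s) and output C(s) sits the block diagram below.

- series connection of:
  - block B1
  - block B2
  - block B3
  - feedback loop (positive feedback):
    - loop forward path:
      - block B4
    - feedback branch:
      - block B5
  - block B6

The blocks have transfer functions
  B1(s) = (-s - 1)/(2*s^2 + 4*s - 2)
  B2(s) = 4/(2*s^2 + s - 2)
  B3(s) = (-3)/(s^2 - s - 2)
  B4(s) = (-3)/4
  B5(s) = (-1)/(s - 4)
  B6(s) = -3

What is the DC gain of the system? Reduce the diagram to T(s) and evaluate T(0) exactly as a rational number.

First reduce the diagram to T(s).

Step 1: apply the feedback formula to B4, B5: (12 - 3*s)/(4*s - 19)
Step 2: reduce the series chain B1, B2, B3, [B4/(1-B4*B5)], B6: (54*s - 216)/(8*s^6 - 34*s^5 - 67*s^4 + 224*s^3 + 67*s^2 - 244*s + 76)
The step-2 result is T(s). Setting s = 0: T(0) = -216/76 = -54/19.

Answer: -54/19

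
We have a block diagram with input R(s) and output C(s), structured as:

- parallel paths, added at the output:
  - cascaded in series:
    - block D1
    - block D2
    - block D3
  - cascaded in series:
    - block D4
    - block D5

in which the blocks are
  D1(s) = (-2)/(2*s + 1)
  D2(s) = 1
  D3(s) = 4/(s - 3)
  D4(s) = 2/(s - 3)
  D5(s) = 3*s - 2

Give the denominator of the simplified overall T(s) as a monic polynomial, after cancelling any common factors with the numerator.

Answer: s^2 - 5*s/2 - 3/2

Working:
1. series reduction of D1, D2, D3 = (-8)/(2*s^2 - 5*s - 3)
2. cascade D4, D5 = (6*s - 4)/(s - 3)
3. sum the parallel branches (D1*D2*D3), (D4*D5) = (12*s^2 - 2*s - 12)/(2*s^2 - 5*s - 3)
T(s) is the step-3 result (common factors already cancelled). Leading coefficient of the denominator: 2. Divide through by 2 for the monic polynomial.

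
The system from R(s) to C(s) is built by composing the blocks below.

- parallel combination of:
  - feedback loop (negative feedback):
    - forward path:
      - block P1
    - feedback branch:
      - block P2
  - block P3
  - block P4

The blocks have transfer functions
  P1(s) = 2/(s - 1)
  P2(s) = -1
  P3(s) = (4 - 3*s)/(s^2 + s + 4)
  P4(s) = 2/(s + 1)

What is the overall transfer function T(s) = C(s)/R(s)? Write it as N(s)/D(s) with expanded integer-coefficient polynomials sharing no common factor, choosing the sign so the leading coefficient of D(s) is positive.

Answer: (s^3 + 10*s^2 + 13*s - 28)/(s^4 - s^3 - s^2 - 11*s - 12)

Working:
1. collapse the loop (P1 forward, P2 return), giving 2/(s - 3)
2. combine [P1/(1+P1*P2)], P3, P4 in parallel, giving the overall T(s)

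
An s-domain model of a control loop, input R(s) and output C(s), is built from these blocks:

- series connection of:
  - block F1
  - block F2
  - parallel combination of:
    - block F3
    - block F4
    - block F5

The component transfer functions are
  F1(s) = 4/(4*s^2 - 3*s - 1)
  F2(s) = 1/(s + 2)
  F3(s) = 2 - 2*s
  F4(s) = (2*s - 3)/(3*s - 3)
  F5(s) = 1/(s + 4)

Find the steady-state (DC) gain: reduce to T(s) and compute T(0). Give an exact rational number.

[1] sum the parallel branches F3, F4, F5 = (-6*s^3 - 10*s^2 + 50*s - 39)/(3*s^2 + 9*s - 12)
[2] series reduction of F1, F2, (F3+F4+F5) = (-24*s^3 - 40*s^2 + 200*s - 156)/(12*s^5 + 51*s^4 - 24*s^3 - 129*s^2 + 66*s + 24)
The step-2 result is T(s). Setting s = 0: T(0) = -156/24 = -13/2.

Answer: -13/2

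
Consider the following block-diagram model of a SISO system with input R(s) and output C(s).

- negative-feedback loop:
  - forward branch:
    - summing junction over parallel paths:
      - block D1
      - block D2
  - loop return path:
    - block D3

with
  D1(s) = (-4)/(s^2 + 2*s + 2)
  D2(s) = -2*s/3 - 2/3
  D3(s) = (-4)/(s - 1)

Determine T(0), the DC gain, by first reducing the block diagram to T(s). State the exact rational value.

The answer is 8/29.

Reasoning:
1. parallel reduction of D1, D2: (-2*s^3 - 6*s^2 - 8*s - 16)/(3*s^2 + 6*s + 6)
2. feedback reduction of (D1+D2), D3: (-2*s^4 - 4*s^3 - 2*s^2 - 8*s + 16)/(11*s^3 + 27*s^2 + 32*s + 58)
Evaluating the step-2 result (the overall T(s)) at s = 0 gives T(0) = 16/58 = 8/29.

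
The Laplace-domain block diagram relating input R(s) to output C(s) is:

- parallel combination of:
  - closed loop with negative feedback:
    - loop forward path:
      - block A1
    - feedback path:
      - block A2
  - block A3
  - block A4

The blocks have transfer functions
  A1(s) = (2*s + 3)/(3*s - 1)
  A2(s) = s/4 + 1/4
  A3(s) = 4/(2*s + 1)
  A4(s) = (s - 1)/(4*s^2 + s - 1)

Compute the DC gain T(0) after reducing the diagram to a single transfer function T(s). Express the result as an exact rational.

Answer: -7

Working:
[1] apply the feedback formula to A1, A2, giving (8*s + 12)/(2*s^2 + 17*s - 1)
[2] combine [A1/(1+A1*A2)], A3, A4 in parallel, giving (100*s^4 + 456*s^3 + 87*s^2 - 108*s - 7)/(16*s^5 + 148*s^4 + 92*s^3 - 25*s^2 - 16*s + 1)
Step 2 gives the overall T(s). Then T(0) = -7/1 = -7.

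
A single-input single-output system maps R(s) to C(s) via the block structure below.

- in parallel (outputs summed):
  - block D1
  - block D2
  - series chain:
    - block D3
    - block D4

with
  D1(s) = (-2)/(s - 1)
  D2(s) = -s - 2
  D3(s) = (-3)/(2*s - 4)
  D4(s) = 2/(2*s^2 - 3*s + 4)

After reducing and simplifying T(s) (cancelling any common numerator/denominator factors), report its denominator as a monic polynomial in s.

1. cascade D3, D4, giving (-3)/(2*s^3 - 7*s^2 + 10*s - 8)
2. combine D1, D2, (D3*D4) in parallel, giving (-2*s^5 + 5*s^4 - 3*s^3 - 2*s^2 + 5*s + 3)/(2*s^4 - 9*s^3 + 17*s^2 - 18*s + 8)
The result of step 2 is T(s) in lowest terms. Its denominator has leading coefficient 2; dividing the denominator through by 2 makes it monic.

Hence the answer: s^4 - 9*s^3/2 + 17*s^2/2 - 9*s + 4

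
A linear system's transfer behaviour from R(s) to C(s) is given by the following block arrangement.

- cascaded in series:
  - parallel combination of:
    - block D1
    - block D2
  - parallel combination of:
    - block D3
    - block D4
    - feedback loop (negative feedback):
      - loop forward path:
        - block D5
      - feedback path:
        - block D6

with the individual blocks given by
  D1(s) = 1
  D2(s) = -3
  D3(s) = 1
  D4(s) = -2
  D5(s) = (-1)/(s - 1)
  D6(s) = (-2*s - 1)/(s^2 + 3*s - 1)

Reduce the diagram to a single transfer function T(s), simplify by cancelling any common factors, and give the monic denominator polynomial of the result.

The answer is s^3 + 2*s^2 - 2*s + 2.

Reasoning:
Step 1 - reduce the parallel group D1, D2: -2
Step 2 - apply the feedback formula to D5, D6: (-s^2 - 3*s + 1)/(s^3 + 2*s^2 - 2*s + 2)
Step 3 - reduce the parallel group D3, D4, [D5/(1+D5*D6)]: (-s^3 - 3*s^2 - s - 1)/(s^3 + 2*s^2 - 2*s + 2)
Step 4 - multiply (D1+D2), (D3+D4+[D5/(1+D5*D6)]) (series): (2*s^3 + 6*s^2 + 2*s + 2)/(s^3 + 2*s^2 - 2*s + 2)
That last expression is T(s), already simplified, and its denominator is already monic.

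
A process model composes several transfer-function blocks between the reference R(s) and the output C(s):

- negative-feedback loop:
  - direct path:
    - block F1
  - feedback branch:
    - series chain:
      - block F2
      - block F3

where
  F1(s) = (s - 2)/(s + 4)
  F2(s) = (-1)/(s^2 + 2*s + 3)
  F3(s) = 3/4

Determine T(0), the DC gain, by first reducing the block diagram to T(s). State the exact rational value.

Step 1 - combine F2, F3 in series; result (-3)/(4*s^2 + 8*s + 12)
Step 2 - collapse the loop (F1 forward, (F2*F3) return); result (4*s^3 - 4*s - 24)/(4*s^3 + 24*s^2 + 41*s + 54)
DC gain: substitute s = 0 into T(s) from step 2: T(0) = -24/54 = -4/9.

Final answer: -4/9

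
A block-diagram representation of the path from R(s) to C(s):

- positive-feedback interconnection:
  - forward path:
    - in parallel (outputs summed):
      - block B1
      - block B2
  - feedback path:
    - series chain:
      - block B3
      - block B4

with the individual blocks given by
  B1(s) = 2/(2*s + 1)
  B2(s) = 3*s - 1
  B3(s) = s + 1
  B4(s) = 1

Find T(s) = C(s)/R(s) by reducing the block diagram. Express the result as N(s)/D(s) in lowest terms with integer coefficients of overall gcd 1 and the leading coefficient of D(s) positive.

Step 1. sum the parallel branches B1, B2: (6*s^2 + s + 1)/(2*s + 1)
Step 2. combine B3, B4 in series: s + 1
Step 3. feedback reduction of (B1+B2), (B3*B4); the result is T(s) itself (integer coefficients, no common factor, positive leading denominator coefficient)

Therefore the answer is (-6*s^2 - s - 1)/(6*s^3 + 7*s^2).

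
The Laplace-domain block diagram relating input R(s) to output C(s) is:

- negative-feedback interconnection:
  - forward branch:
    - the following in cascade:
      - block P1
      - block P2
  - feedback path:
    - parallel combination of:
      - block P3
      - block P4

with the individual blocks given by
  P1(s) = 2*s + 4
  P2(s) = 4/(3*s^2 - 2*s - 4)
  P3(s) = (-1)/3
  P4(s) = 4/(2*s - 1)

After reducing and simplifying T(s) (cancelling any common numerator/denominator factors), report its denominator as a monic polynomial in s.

Answer: s^3 - 37*s^2/18 + 3*s + 110/9

Working:
(1) reduce the series chain P1, P2: (8*s + 16)/(3*s^2 - 2*s - 4)
(2) add P3, P4 (parallel): (13 - 2*s)/(6*s - 3)
(3) feedback reduction of (P1*P2), (P3+P4): (48*s^2 + 72*s - 48)/(18*s^3 - 37*s^2 + 54*s + 220)
No further cancellation is possible in the step-3 result, so that is T(s). Its denominator becomes monic after dividing by the leading coefficient 18.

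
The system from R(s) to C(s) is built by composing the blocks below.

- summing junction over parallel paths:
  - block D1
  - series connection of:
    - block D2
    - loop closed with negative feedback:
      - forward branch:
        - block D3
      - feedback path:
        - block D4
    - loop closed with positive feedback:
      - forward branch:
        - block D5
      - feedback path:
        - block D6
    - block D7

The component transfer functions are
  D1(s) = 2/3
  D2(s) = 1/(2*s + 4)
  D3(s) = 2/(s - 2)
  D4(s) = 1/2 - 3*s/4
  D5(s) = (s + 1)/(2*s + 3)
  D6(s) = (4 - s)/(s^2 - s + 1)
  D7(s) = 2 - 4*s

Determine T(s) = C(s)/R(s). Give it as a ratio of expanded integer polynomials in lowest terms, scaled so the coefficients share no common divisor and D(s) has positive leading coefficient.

(1) reduce the feedback loop with forward D3 and return D4 = (-4)/(s + 2)
(2) reduce the feedback loop with forward D5 and return D6 = (s^3 + 1)/(2*s^3 + 2*s^2 - 4*s - 1)
(3) reduce the series chain D2, [D3/(1+D3*D4)], [D5/(1-D5*D6)], D7 = (8*s^4 - 4*s^3 + 8*s - 4)/(2*s^5 + 10*s^4 + 12*s^3 - 9*s^2 - 20*s - 4)
(4) parallel reduction of D1, (D2*[D3/(1+D3*D4)]*[D5/(1-D5*D6)]*D7): this yields T(s), and no further normalization is needed

Answer: (4*s^5 + 44*s^4 + 12*s^3 - 18*s^2 - 16*s - 20)/(6*s^5 + 30*s^4 + 36*s^3 - 27*s^2 - 60*s - 12)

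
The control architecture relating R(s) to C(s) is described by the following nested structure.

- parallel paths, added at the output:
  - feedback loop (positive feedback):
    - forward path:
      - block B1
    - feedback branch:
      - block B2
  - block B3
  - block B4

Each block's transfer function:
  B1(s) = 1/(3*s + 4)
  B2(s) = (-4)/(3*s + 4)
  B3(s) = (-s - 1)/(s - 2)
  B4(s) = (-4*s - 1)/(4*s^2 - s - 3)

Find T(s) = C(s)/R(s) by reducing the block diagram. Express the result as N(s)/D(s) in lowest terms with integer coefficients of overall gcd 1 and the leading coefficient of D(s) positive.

Answer: (-36*s^5 - 147*s^4 - 160*s^3 + 130*s^2 + 354*s + 124)/(36*s^5 + 15*s^4 - 145*s^3 - 150*s^2 + 124*s + 120)

Working:
[1] feedback reduction of B1, B2: (3*s + 4)/(9*s^2 + 24*s + 20)
[2] parallel reduction of [B1/(1-B1*B2)], B3, B4 - this is the overall T(s), already in the required normalized form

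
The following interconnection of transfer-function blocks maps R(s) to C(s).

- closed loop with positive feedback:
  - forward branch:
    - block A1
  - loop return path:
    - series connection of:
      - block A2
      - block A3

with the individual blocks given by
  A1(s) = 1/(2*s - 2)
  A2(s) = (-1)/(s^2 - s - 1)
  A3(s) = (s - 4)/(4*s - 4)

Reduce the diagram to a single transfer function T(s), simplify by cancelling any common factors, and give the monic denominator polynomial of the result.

Step 1: series reduction of A2, A3 = (4 - s)/(4*s^3 - 8*s^2 + 4)
Step 2: close the feedback loop around A1, (A2*A3) = (4*s^3 - 8*s^2 + 4)/(8*s^4 - 24*s^3 + 16*s^2 + 9*s - 12)
T(s) is the step-2 result (common factors already cancelled). Leading coefficient of the denominator: 8. Divide through by 8 for the monic polynomial.

Answer: s^4 - 3*s^3 + 2*s^2 + 9*s/8 - 3/2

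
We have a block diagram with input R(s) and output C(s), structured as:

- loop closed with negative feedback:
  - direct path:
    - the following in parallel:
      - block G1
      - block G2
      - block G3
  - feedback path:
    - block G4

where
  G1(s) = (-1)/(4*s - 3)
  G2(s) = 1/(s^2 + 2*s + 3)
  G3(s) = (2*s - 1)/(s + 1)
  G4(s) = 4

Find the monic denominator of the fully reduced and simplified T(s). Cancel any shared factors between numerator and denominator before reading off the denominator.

(1) add G1, G2, G3 (parallel) gives (8*s^4 + 5*s^3 + 8*s^2 - 28*s + 3)/(4*s^4 + 9*s^3 + 11*s^2 - 3*s - 9)
(2) feedback reduction of (G1+G2+G3), G4 gives (8*s^4 + 5*s^3 + 8*s^2 - 28*s + 3)/(36*s^4 + 29*s^3 + 43*s^2 - 115*s + 3)
Step 2 gives the fully reduced T(s), with no common factor left to cancel. The denominator's leading coefficient is 36, so divide each of its coefficients by 36 to get the monic form.

Hence the answer: s^4 + 29*s^3/36 + 43*s^2/36 - 115*s/36 + 1/12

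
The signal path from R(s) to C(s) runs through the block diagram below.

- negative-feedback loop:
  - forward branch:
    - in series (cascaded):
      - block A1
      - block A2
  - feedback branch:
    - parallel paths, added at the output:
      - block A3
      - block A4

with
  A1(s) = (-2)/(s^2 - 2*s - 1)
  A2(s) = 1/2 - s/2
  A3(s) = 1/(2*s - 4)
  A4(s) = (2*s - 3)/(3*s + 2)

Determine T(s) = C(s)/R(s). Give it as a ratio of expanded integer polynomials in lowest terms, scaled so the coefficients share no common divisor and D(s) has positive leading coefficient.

Reducing step by step:

[1] reduce the series chain A1, A2 -> (s - 1)/(s^2 - 2*s - 1)
[2] parallel reduction of A3, A4 -> (4*s^2 - 11*s + 14)/(6*s^2 - 8*s - 8)
[3] feedback reduction of (A1*A2), (A3+A4) - this is the overall T(s), already in the required normalized form

Answer: (6*s^3 - 14*s^2 + 8)/(6*s^4 - 16*s^3 - 13*s^2 + 49*s - 6)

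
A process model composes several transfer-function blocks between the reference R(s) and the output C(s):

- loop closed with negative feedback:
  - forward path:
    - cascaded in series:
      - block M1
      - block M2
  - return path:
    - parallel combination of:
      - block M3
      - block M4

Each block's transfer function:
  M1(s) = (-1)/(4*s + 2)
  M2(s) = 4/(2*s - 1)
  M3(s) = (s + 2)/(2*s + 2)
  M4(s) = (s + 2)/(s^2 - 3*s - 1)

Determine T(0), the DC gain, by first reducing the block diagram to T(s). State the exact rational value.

(1) series reduction of M1, M2 = (-2)/(4*s^2 - 1)
(2) combine M3, M4 in parallel = (s^3 + s^2 - s + 2)/(2*s^3 - 4*s^2 - 8*s - 2)
(3) collapse the loop ((M1*M2) forward, (M3+M4) return) = (-2*s^3 + 4*s^2 + 8*s + 2)/(4*s^5 - 8*s^4 - 18*s^3 - 3*s^2 + 5*s - 1)
Step 3 gives the overall T(s). Then T(0) = 2/(-1) = -2.

Final answer: -2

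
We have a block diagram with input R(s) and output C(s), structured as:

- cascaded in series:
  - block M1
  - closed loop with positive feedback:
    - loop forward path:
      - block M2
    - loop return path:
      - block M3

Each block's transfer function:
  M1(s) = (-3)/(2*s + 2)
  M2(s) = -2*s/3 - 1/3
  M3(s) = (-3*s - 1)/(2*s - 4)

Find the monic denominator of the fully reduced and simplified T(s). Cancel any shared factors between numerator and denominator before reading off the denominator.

The answer is s^3 + 5*s^2/6 + 2*s + 13/6.

Reasoning:
1. apply the feedback formula to M2, M3 = (4*s^2 - 6*s - 4)/(6*s^2 - s + 13)
2. series reduction of M1, [M2/(1-M2*M3)] = (-6*s^2 + 9*s + 6)/(6*s^3 + 5*s^2 + 12*s + 13)
No further cancellation is possible in the step-2 result, so that is T(s). Its denominator becomes monic after dividing by the leading coefficient 6.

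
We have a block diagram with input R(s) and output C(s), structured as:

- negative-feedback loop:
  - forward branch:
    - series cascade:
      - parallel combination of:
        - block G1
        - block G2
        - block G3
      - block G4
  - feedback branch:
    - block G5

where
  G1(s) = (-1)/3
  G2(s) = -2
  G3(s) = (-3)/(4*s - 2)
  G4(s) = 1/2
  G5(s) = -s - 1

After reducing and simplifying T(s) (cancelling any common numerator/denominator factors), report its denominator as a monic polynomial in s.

Step 1 - parallel reduction of G1, G2, G3 gives (5 - 28*s)/(12*s - 6)
Step 2 - multiply (G1+G2+G3), G4 (series) gives (5 - 28*s)/(24*s - 12)
Step 3 - reduce the feedback loop with forward ((G1+G2+G3)*G4) and return G5 gives (5 - 28*s)/(28*s^2 + 47*s - 17)
T(s) is the step-3 result (common factors already cancelled). Leading coefficient of the denominator: 28. Divide through by 28 for the monic polynomial.

Hence the answer: s^2 + 47*s/28 - 17/28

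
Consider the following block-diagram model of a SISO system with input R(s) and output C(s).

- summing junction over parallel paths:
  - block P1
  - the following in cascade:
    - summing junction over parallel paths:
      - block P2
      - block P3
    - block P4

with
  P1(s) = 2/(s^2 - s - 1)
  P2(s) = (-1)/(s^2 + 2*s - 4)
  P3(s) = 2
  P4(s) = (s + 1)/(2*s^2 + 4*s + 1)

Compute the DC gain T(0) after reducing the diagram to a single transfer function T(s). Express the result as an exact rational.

First reduce the diagram to T(s).

(1) reduce the parallel group P2, P3; result (2*s^2 + 4*s - 9)/(s^2 + 2*s - 4)
(2) reduce the series chain (P2+P3), P4; result (2*s^3 + 6*s^2 - 5*s - 9)/(2*s^4 + 8*s^3 + s^2 - 14*s - 4)
(3) reduce the parallel group P1, ((P2+P3)*P4); result (2*s^5 + 8*s^4 + 3*s^3 - 8*s^2 - 14*s + 1)/(2*s^6 + 6*s^5 - 9*s^4 - 23*s^3 + 9*s^2 + 18*s + 4)
Step 3 gives the overall T(s). Then T(0) = 1/4.

Answer: 1/4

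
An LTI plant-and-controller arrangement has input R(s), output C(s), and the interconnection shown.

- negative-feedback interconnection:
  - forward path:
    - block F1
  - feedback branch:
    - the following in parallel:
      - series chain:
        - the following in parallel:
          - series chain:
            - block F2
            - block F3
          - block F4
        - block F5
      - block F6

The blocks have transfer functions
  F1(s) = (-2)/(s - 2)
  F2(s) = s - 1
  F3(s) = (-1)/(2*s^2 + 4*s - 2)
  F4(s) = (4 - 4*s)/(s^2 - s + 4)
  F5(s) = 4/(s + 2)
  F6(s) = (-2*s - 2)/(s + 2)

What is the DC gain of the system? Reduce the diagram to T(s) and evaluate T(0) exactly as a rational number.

Answer: 1

Working:
Step 1. cascade F2, F3; result (1 - s)/(2*s^2 + 4*s - 2)
Step 2. reduce the parallel group (F2*F3), F4; result (-9*s^3 - 6*s^2 + 19*s - 4)/(2*s^4 + 2*s^3 + 2*s^2 + 18*s - 8)
Step 3. multiply ((F2*F3)+F4), F5 (series); result (-18*s^3 - 12*s^2 + 38*s - 8)/(s^5 + 3*s^4 + 3*s^3 + 11*s^2 + 14*s - 8)
Step 4. parallel reduction of (((F2*F3)+F4)*F5), F6; result (-2*s^5 - 4*s^4 - 22*s^3 - 32*s^2 + 28*s)/(s^5 + 3*s^4 + 3*s^3 + 11*s^2 + 14*s - 8)
Step 5. reduce the feedback loop with forward F1 and return ((((F2*F3)+F4)*F5)+F6); result (-2*s^5 - 6*s^4 - 6*s^3 - 22*s^2 - 28*s + 16)/(s^6 + 5*s^5 + 5*s^4 + 49*s^3 + 56*s^2 - 92*s + 16)
Step 5 gives the overall T(s). Then T(0) = 16/16 = 1.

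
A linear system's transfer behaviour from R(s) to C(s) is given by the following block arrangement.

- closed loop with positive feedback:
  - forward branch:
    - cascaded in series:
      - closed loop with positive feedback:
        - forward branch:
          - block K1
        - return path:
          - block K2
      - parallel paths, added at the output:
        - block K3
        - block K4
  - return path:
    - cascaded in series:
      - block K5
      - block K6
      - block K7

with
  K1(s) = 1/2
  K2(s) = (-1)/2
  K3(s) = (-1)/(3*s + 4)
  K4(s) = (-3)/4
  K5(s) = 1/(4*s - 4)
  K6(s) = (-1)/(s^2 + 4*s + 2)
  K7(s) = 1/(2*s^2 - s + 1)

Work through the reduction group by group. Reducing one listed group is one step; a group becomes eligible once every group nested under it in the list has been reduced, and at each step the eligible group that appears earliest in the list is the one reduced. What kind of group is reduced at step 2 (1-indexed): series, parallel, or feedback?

Answer: parallel

Working:
Step 1 - reduce the feedback loop with forward K1 and return K2
Step 2 - reduce the parallel group K3, K4
Step 3 - cascade [K1/(1-K1*K2)], (K3+K4)
Step 4 - combine K5, K6, K7 in series
Step 5 - apply the feedback formula to ([K1/(1-K1*K2)]*(K3+K4)), (K5*K6*K7)
Step 2 collapses a parallel group.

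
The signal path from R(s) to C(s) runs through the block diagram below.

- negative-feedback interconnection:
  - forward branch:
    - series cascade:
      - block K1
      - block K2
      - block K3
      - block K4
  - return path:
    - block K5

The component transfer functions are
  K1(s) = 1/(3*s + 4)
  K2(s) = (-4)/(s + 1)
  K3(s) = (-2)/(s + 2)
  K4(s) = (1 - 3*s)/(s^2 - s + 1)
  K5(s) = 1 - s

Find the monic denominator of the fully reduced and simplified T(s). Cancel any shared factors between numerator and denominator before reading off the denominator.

Step 1. series reduction of K1, K2, K3, K4; result (8 - 24*s)/(3*s^5 + 10*s^4 + 8*s^3 + 3*s^2 + 10*s + 8)
Step 2. feedback reduction of (K1*K2*K3*K4), K5; result (8 - 24*s)/(3*s^5 + 10*s^4 + 8*s^3 + 27*s^2 - 22*s + 16)
No further cancellation is possible in the step-2 result, so that is T(s). Its denominator becomes monic after dividing by the leading coefficient 3.

Answer: s^5 + 10*s^4/3 + 8*s^3/3 + 9*s^2 - 22*s/3 + 16/3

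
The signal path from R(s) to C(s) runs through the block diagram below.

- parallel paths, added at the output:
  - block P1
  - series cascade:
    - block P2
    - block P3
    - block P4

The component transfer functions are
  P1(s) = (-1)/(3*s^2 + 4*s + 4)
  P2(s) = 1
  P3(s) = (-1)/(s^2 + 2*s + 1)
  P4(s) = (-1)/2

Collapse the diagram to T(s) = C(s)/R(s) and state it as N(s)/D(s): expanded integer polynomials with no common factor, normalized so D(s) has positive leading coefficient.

First reduce the diagram to T(s).

(1) cascade P2, P3, P4, giving 1/(2*s^2 + 4*s + 2)
(2) sum the parallel branches P1, (P2*P3*P4); the result is T(s) itself (integer coefficients, no common factor, positive leading denominator coefficient)

Answer: (s^2 + 2)/(6*s^4 + 20*s^3 + 30*s^2 + 24*s + 8)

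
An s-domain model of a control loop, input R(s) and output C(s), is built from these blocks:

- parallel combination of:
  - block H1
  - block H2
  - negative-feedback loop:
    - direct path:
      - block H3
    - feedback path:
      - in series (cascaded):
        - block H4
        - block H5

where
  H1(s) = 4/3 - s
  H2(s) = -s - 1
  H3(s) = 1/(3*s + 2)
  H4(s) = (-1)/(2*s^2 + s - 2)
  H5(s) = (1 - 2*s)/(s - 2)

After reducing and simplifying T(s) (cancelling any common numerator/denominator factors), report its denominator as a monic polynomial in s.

[1] multiply H4, H5 (series): (2*s - 1)/(2*s^3 - 3*s^2 - 4*s + 4)
[2] feedback reduction of H3, (H4*H5): (2*s^3 - 3*s^2 - 4*s + 4)/(6*s^4 - 5*s^3 - 18*s^2 + 6*s + 7)
[3] reduce the parallel group H1, H2, [H3/(1+H3*(H4*H5))]: (-36*s^5 + 36*s^4 + 109*s^3 - 63*s^2 - 48*s + 19)/(18*s^4 - 15*s^3 - 54*s^2 + 18*s + 21)
No further cancellation is possible in the step-3 result, so that is T(s). Its denominator becomes monic after dividing by the leading coefficient 18.

Hence the answer: s^4 - 5*s^3/6 - 3*s^2 + s + 7/6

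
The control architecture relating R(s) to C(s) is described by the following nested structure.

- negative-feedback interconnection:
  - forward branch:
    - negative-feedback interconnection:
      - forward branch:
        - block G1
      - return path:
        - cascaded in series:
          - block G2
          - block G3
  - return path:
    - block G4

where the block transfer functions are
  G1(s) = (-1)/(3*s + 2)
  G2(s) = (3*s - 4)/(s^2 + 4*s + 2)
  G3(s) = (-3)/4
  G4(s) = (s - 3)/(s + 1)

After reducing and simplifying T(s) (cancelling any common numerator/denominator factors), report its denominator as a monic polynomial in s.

First reduce the diagram to T(s).

[1] reduce the series chain G2, G3, giving (12 - 9*s)/(4*s^2 + 16*s + 8)
[2] close the feedback loop around G1, (G2*G3), giving (-4*s^2 - 16*s - 8)/(12*s^3 + 56*s^2 + 65*s + 4)
[3] reduce the feedback loop with forward [G1/(1+G1*(G2*G3))] and return G4, giving (-4*s^3 - 20*s^2 - 24*s - 8)/(12*s^4 + 64*s^3 + 117*s^2 + 109*s + 28)
T(s) is the step-3 result (common factors already cancelled). Leading coefficient of the denominator: 12. Divide through by 12 for the monic polynomial.

Answer: s^4 + 16*s^3/3 + 39*s^2/4 + 109*s/12 + 7/3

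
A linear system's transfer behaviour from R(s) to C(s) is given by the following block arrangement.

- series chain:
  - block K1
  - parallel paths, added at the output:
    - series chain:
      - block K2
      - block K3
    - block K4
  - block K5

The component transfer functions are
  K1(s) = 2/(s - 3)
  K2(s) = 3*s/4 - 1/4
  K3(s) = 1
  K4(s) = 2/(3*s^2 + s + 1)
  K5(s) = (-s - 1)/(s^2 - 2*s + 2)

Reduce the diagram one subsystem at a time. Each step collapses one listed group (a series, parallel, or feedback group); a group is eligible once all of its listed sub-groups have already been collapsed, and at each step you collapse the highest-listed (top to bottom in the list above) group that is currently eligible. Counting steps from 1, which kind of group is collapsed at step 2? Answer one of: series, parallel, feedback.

Step 1 - reduce the series chain K2, K3
Step 2 - parallel reduction of (K2*K3), K4
Step 3 - reduce the series chain K1, ((K2*K3)+K4), K5
So the answer for step 2 is parallel.

Hence the answer: parallel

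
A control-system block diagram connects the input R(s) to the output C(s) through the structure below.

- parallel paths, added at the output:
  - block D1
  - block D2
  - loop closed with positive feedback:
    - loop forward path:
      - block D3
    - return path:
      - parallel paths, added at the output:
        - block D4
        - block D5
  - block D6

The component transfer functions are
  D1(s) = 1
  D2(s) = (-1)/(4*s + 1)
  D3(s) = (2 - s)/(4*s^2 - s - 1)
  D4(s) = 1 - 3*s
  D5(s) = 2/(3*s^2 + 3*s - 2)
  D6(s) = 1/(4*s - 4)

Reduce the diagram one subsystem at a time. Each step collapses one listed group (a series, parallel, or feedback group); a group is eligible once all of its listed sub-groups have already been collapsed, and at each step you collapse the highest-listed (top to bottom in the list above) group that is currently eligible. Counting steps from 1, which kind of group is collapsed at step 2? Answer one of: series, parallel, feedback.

Step 1: reduce the parallel group D4, D5
Step 2: apply the feedback formula to D3, (D4+D5)
Step 3: sum the parallel branches D1, D2, [D3/(1-D3*(D4+D5))], D6
So the answer for step 2 is feedback.

Answer: feedback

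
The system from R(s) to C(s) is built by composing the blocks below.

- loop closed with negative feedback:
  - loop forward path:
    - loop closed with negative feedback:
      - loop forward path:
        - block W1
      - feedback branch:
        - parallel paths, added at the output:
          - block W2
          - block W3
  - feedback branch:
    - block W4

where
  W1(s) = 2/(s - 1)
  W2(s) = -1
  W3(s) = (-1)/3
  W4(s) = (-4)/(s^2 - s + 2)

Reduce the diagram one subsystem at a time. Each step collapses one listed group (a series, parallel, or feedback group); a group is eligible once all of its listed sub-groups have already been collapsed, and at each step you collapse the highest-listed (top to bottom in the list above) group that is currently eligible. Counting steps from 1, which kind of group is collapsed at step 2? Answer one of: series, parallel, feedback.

[1] sum the parallel branches W2, W3
[2] feedback reduction of W1, (W2+W3)
[3] reduce the feedback loop with forward [W1/(1+W1*(W2+W3))] and return W4
So the answer for step 2 is feedback.

Final answer: feedback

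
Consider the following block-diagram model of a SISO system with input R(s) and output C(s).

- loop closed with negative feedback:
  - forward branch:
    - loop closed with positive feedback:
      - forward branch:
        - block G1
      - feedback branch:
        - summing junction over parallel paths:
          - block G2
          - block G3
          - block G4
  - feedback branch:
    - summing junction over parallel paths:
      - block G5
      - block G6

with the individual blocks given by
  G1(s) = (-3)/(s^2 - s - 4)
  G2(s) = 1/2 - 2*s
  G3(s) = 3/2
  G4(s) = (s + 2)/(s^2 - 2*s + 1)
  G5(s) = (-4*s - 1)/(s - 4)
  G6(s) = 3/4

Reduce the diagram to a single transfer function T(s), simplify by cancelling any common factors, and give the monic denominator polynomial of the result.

Answer: s^5 - 13*s^4 + 251*s^3/4 - 167*s^2/2 + 103*s/4 - 20

Working:
Step 1. combine G2, G3, G4 in parallel; result (-2*s^3 + 6*s^2 - 5*s + 4)/(s^2 - 2*s + 1)
Step 2. apply the feedback formula to G1, (G2+G3+G4); result (-3*s^2 + 6*s - 3)/(s^4 - 9*s^3 + 17*s^2 - 8*s + 8)
Step 3. reduce the parallel group G5, G6; result (-13*s - 16)/(4*s - 16)
Step 4. apply the feedback formula to [G1/(1-G1*(G2+G3+G4))], (G5+G6); result (-12*s^3 + 72*s^2 - 108*s + 48)/(4*s^5 - 52*s^4 + 251*s^3 - 334*s^2 + 103*s - 80)
No further cancellation is possible in the step-4 result, so that is T(s). Its denominator becomes monic after dividing by the leading coefficient 4.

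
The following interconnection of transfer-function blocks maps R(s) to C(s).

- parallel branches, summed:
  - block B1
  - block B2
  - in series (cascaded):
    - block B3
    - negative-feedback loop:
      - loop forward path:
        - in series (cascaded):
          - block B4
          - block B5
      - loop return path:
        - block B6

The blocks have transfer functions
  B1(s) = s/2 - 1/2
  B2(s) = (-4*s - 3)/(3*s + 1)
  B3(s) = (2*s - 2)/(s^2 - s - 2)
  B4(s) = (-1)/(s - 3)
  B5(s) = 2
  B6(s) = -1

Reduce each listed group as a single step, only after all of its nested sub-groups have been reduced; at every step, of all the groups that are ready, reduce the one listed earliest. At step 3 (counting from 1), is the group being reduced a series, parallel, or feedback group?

The answer is series.

Reasoning:
Step 1. cascade B4, B5
Step 2. apply the feedback formula to (B4*B5), B6
Step 3. cascade B3, [(B4*B5)/(1+(B4*B5)*B6)]
Step 4. combine B1, B2, (B3*[(B4*B5)/(1+(B4*B5)*B6)]) in parallel
So the answer for step 3 is series.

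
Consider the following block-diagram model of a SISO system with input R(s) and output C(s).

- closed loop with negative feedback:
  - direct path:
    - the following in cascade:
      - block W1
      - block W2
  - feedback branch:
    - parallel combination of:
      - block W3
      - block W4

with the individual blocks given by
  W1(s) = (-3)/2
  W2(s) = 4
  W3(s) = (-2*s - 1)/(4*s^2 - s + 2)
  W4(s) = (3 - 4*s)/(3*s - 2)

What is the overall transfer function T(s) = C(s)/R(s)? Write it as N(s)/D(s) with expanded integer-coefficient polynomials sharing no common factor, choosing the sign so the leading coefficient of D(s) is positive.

Step 1 - series reduction of W1, W2 gives -6
Step 2 - add W3, W4 (parallel) gives (-16*s^3 + 10*s^2 - 10*s + 8)/(12*s^3 - 11*s^2 + 8*s - 4)
Step 3 - feedback reduction of (W1*W2), (W3+W4), which is the overall transfer function T(s) = C(s)/R(s) in lowest terms

Therefore the answer is (-72*s^3 + 66*s^2 - 48*s + 24)/(108*s^3 - 71*s^2 + 68*s - 52).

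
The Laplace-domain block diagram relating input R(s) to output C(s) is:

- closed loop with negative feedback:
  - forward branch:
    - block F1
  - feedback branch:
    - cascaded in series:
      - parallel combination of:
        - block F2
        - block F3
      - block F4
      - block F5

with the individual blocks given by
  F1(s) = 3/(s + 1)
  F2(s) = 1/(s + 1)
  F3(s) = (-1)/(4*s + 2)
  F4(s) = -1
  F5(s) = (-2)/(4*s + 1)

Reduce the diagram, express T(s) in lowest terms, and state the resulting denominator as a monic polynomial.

The answer is s^4 + 11*s^3/4 + 21*s^2/8 + 17*s/8 + 1/2.

Reasoning:
Step 1. reduce the parallel group F2, F3 -> (3*s + 1)/(4*s^2 + 6*s + 2)
Step 2. combine (F2+F3), F4, F5 in series -> (3*s + 1)/(8*s^3 + 14*s^2 + 7*s + 1)
Step 3. collapse the loop (F1 forward, ((F2+F3)*F4*F5) return) -> (24*s^3 + 42*s^2 + 21*s + 3)/(8*s^4 + 22*s^3 + 21*s^2 + 17*s + 4)
No further cancellation is possible in the step-3 result, so that is T(s). Its denominator becomes monic after dividing by the leading coefficient 8.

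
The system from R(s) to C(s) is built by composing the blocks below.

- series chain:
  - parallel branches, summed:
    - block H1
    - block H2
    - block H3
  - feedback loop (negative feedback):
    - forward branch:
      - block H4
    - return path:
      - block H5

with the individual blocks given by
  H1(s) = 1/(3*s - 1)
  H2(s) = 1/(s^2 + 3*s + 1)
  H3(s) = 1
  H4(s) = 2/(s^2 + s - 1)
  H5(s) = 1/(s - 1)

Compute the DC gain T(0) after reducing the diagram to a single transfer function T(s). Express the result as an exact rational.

Step 1 - combine H1, H2, H3 in parallel -> (3*s^3 + 9*s^2 + 6*s - 1)/(3*s^3 + 8*s^2 - 1)
Step 2 - collapse the loop (H4 forward, H5 return) -> (2*s - 2)/(s^3 - 2*s + 3)
Step 3 - combine (H1+H2+H3), [H4/(1+H4*H5)] in series -> (6*s^4 + 12*s^3 - 6*s^2 - 14*s + 2)/(3*s^6 + 8*s^5 - 6*s^4 - 8*s^3 + 24*s^2 + 2*s - 3)
The step-3 result is T(s). Setting s = 0: T(0) = 2/(-3) = -2/3.

Hence the answer: -2/3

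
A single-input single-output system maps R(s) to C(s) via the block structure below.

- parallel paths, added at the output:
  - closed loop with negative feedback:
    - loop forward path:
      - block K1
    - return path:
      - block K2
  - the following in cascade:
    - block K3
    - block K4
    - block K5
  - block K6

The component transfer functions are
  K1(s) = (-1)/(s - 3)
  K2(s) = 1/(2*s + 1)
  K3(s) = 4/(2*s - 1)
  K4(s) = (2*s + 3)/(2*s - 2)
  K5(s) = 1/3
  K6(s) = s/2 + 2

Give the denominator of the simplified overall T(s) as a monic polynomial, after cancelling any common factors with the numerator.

The answer is s^4 - 4*s^3 + 9*s^2/4 + 7*s/4 - 1.

Reasoning:
[1] apply the feedback formula to K1, K2 -> (-2*s - 1)/(2*s^2 - 5*s - 4)
[2] combine K3, K4, K5 in series -> (4*s + 6)/(6*s^2 - 9*s + 3)
[3] reduce the parallel group [K1/(1+K1*K2)], (K3*K4*K5), K6 -> (12*s^5 - 173*s^3 + 137*s^2 - 14*s - 102)/(24*s^4 - 96*s^3 + 54*s^2 + 42*s - 24)
That last expression is T(s), already simplified. Scaling its denominator by 1/24 (the reciprocal of the leading coefficient) yields the monic denominator.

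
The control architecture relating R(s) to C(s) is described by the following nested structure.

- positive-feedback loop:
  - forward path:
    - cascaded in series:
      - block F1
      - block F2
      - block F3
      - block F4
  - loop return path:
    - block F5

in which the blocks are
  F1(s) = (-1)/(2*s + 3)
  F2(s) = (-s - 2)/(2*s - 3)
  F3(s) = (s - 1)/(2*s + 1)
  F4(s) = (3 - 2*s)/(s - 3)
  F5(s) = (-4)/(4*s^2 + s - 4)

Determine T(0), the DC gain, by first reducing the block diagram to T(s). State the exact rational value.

1. series reduction of F1, F2, F3, F4 gives (-s^2 - s + 2)/(4*s^3 - 4*s^2 - 21*s - 9)
2. reduce the feedback loop with forward (F1*F2*F3*F4) and return F5 gives (-4*s^4 - 5*s^3 + 11*s^2 + 6*s - 8)/(16*s^5 - 12*s^4 - 104*s^3 - 45*s^2 + 71*s + 44)
Step 2 gives the overall T(s). Then T(0) = -8/44 = -2/11.

Final answer: -2/11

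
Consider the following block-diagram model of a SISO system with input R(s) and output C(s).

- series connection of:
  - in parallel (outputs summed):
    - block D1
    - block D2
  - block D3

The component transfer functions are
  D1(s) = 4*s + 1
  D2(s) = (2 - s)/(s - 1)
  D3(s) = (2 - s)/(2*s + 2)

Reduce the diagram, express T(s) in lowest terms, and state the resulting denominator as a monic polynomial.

Step 1. sum the parallel branches D1, D2 -> (4*s^2 - 4*s + 1)/(s - 1)
Step 2. combine (D1+D2), D3 in series -> (-4*s^3 + 12*s^2 - 9*s + 2)/(2*s^2 - 2)
The result of step 2 is T(s) in lowest terms. Its denominator has leading coefficient 2; dividing the denominator through by 2 makes it monic.

Hence the answer: s^2 - 1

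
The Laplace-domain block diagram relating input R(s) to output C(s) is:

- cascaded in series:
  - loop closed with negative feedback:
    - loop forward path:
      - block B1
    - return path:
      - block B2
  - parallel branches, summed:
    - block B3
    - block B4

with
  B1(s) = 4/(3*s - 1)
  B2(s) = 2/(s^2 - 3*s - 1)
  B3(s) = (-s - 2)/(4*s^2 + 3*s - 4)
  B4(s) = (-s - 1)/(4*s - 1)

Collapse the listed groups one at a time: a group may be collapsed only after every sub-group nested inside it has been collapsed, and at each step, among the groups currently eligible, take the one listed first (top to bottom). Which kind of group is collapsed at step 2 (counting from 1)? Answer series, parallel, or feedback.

[1] feedback reduction of B1, B2
[2] reduce the parallel group B3, B4
[3] series reduction of [B1/(1+B1*B2)], (B3+B4)
Step 2 collapses a parallel group.

Answer: parallel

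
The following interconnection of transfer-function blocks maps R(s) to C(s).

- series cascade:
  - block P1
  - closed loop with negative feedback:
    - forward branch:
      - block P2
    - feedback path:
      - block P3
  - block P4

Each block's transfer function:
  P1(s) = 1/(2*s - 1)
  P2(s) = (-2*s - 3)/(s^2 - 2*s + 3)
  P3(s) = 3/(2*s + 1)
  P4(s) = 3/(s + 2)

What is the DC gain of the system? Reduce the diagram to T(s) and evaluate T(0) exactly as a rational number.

(1) close the feedback loop around P2, P3 -> (-4*s^2 - 8*s - 3)/(2*s^3 - 3*s^2 - 2*s - 6)
(2) series reduction of P1, [P2/(1+P2*P3)], P4 -> (-12*s^2 - 24*s - 9)/(4*s^5 - 17*s^3 - 12*s^2 - 14*s + 12)
The step-2 result is T(s). Setting s = 0: T(0) = -9/12 = -3/4.

Final answer: -3/4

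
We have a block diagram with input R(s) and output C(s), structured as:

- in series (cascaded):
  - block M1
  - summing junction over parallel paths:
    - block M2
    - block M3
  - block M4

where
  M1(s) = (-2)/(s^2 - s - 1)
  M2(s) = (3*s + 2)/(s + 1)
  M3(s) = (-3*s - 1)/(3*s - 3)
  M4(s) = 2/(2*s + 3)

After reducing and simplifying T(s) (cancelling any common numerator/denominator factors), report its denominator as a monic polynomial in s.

Reducing step by step:

Step 1: sum the parallel branches M2, M3, giving (6*s^2 - 7*s - 7)/(3*s^2 - 3)
Step 2: series reduction of M1, (M2+M3), M4, giving (-24*s^2 + 28*s + 28)/(6*s^5 + 3*s^4 - 21*s^3 - 12*s^2 + 15*s + 9)
Step 2 gives the fully reduced T(s), with no common factor left to cancel. The denominator's leading coefficient is 6, so divide each of its coefficients by 6 to get the monic form.

Answer: s^5 + s^4/2 - 7*s^3/2 - 2*s^2 + 5*s/2 + 3/2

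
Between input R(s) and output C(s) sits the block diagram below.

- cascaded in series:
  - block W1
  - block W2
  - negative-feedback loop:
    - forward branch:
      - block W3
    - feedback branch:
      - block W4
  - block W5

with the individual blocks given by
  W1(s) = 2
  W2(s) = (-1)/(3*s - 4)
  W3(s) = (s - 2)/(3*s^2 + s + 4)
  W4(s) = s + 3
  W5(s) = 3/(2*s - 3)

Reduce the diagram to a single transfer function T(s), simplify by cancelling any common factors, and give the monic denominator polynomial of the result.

1. feedback reduction of W3, W4 -> (s - 2)/(4*s^2 + 2*s - 2)
2. multiply W1, W2, [W3/(1+W3*W4)], W5 (series) -> (6 - 3*s)/(12*s^4 - 28*s^3 + s^2 + 29*s - 12)
That last expression is T(s), already simplified. Scaling its denominator by 1/12 (the reciprocal of the leading coefficient) yields the monic denominator.

Hence the answer: s^4 - 7*s^3/3 + s^2/12 + 29*s/12 - 1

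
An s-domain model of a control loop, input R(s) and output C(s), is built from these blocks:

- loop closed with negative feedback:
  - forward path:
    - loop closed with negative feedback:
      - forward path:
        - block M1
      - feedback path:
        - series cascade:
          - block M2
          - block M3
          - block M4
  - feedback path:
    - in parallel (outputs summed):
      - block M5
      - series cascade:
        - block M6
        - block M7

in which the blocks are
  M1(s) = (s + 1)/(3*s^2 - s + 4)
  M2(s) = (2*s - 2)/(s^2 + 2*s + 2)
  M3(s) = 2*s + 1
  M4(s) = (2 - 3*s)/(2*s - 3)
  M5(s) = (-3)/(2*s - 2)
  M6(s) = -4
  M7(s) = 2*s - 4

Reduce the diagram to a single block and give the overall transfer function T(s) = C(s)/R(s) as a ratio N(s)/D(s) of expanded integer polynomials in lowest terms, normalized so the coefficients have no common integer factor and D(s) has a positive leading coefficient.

The answer is (-4*s^5 - 2*s^4 + 8*s^3 + 14*s^2 - 4*s - 12)/(20*s^6 - 14*s^5 - 118*s^4 + 23*s^3 + 269*s^2 + 56*s - 266).

Reasoning:
[1] reduce the series chain M2, M3, M4, giving (-12*s^3 + 14*s^2 + 2*s - 4)/(2*s^3 + s^2 - 2*s - 6)
[2] close the feedback loop around M1, (M2*M3*M4), giving (2*s^4 + 3*s^3 - s^2 - 8*s - 6)/(6*s^5 - 11*s^4 + 3*s^3 + 4*s^2 - 4*s - 28)
[3] series reduction of M6, M7, giving 16 - 8*s
[4] sum the parallel branches M5, (M6*M7), giving (-16*s^2 + 48*s - 35)/(2*s - 2)
[5] collapse the loop ([M1/(1+M1*(M2*M3*M4))] forward, (M5+(M6*M7)) return); the result is T(s) itself (integer coefficients, no common factor, positive leading denominator coefficient)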